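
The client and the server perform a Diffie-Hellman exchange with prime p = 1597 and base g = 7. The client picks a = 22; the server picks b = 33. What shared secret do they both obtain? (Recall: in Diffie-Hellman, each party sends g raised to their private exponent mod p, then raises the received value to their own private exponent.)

The server sends B = g^b mod p = 7^33 mod 1597.
7^1 ≡ 7 (mod 1597)
7^2 = (7^1)^2 ≡ 7^2 = 49 ≡ 49 (mod 1597)
7^4 = (7^2)^2 ≡ 49^2 = 2401 ≡ 804 (mod 1597)
7^8 = (7^4)^2 ≡ 804^2 = 646416 ≡ 1228 (mod 1597)
7^16 = (7^8)^2 ≡ 1228^2 = 1507984 ≡ 416 (mod 1597)
7^32 = (7^16)^2 ≡ 416^2 = 173056 ≡ 580 (mod 1597)
7^33 = 7^32 · 7^1 ≡ 580 · 7 ≡ 866 (mod 1597).
So B = 866. The client then computes K = B^a mod p = 866^22 mod 1597.
866^1 ≡ 866 (mod 1597)
866^2 = (866^1)^2 ≡ 866^2 = 749956 ≡ 963 (mod 1597)
866^4 = (866^2)^2 ≡ 963^2 = 927369 ≡ 1109 (mod 1597)
866^8 = (866^4)^2 ≡ 1109^2 = 1229881 ≡ 191 (mod 1597)
866^16 = (866^8)^2 ≡ 191^2 = 36481 ≡ 1347 (mod 1597)
866^22 = 866^16 · 866^4 · 866^2 ≡ 1347 · 1109 · 963 ≡ 1098 (mod 1597).

1098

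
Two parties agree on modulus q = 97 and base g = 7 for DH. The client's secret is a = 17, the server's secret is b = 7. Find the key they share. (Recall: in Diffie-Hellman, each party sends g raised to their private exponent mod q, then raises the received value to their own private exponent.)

The client sends A = g^a mod q = 7^17 mod 97.
7^1 ≡ 7 (mod 97)
7^2 = (7^1)^2 ≡ 7^2 = 49 ≡ 49 (mod 97)
7^4 = (7^2)^2 ≡ 49^2 = 2401 ≡ 73 (mod 97)
7^8 = (7^4)^2 ≡ 73^2 = 5329 ≡ 91 (mod 97)
7^16 = (7^8)^2 ≡ 91^2 = 8281 ≡ 36 (mod 97)
7^17 = 7^16 · 7^1 ≡ 36 · 7 ≡ 58 (mod 97).
So A = 58. The server then computes K = A^b mod q = 58^7 mod 97.
58^1 ≡ 58 (mod 97)
58^2 = (58^1)^2 ≡ 58^2 = 3364 ≡ 66 (mod 97)
58^4 = (58^2)^2 ≡ 66^2 = 4356 ≡ 88 (mod 97)
58^7 = 58^4 · 58^2 · 58^1 ≡ 88 · 66 · 58 ≡ 80 (mod 97).

80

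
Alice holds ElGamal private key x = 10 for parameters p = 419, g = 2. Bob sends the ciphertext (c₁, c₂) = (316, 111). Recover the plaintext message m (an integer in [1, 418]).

Shared mask s = c₁^x mod p = 316^10 mod 419.
316^1 ≡ 316 (mod 419)
316^2 = (316^1)^2 ≡ 316^2 = 99856 ≡ 134 (mod 419)
316^4 = (316^2)^2 ≡ 134^2 = 17956 ≡ 358 (mod 419)
316^8 = (316^4)^2 ≡ 358^2 = 128164 ≡ 369 (mod 419)
316^10 = 316^8 · 316^2 ≡ 369 · 134 ≡ 4 (mod 419).
So s = 4; s⁻¹ ≡ 105 (mod 419).
m = c₂ · s⁻¹ mod 419 = 111 · 105 mod 419 = 342.

342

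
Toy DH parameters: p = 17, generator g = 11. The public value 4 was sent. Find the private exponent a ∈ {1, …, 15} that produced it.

Try successive powers of 11 modulo 17:
11^1 ≡ 11
11^2 ≡ 2
11^3 ≡ 5
11^4 ≡ 4
Found: a = 4.

4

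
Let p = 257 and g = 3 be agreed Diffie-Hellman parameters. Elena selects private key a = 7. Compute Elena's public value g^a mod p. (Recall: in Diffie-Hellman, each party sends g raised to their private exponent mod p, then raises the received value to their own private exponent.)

131

Public value = 3^7 mod 257.
3^1 ≡ 3 (mod 257)
3^2 = (3^1)^2 ≡ 3^2 = 9 ≡ 9 (mod 257)
3^4 = (3^2)^2 ≡ 9^2 = 81 ≡ 81 (mod 257)
3^7 = 3^4 · 3^2 · 3^1 ≡ 81 · 9 · 3 ≡ 131 (mod 257).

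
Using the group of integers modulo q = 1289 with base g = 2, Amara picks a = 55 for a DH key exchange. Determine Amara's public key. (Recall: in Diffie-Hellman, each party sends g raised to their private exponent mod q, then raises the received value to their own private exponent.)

222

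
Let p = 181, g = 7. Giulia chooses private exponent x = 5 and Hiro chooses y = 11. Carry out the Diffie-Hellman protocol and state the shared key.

174

Hiro sends B = g^y mod p = 7^11 mod 181.
7^1 ≡ 7 (mod 181)
7^2 = (7^1)^2 ≡ 7^2 = 49 ≡ 49 (mod 181)
7^4 = (7^2)^2 ≡ 49^2 = 2401 ≡ 48 (mod 181)
7^8 = (7^4)^2 ≡ 48^2 = 2304 ≡ 132 (mod 181)
7^11 = 7^8 · 7^2 · 7^1 ≡ 132 · 49 · 7 ≡ 26 (mod 181).
So B = 26. Giulia then computes K = B^x mod p = 26^5 mod 181.
26^1 ≡ 26 (mod 181)
26^2 = (26^1)^2 ≡ 26^2 = 676 ≡ 133 (mod 181)
26^4 = (26^2)^2 ≡ 133^2 = 17689 ≡ 132 (mod 181)
26^5 = 26^4 · 26^1 ≡ 132 · 26 ≡ 174 (mod 181).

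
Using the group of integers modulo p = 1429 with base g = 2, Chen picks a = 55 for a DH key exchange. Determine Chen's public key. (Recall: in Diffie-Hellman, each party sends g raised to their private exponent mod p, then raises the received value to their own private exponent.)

382

Public value = 2^55 (mod 1429).
2^1 ≡ 2 (mod 1429)
2^2 = (2^1)^2 ≡ 2^2 = 4 ≡ 4 (mod 1429)
2^4 = (2^2)^2 ≡ 4^2 = 16 ≡ 16 (mod 1429)
2^8 = (2^4)^2 ≡ 16^2 = 256 ≡ 256 (mod 1429)
2^16 = (2^8)^2 ≡ 256^2 = 65536 ≡ 1231 (mod 1429)
2^32 = (2^16)^2 ≡ 1231^2 = 1515361 ≡ 621 (mod 1429)
2^55 = 2^32 · 2^16 · 2^4 · 2^2 · 2^1 ≡ 621 · 1231 · 16 · 4 · 2 ≡ 382 (mod 1429).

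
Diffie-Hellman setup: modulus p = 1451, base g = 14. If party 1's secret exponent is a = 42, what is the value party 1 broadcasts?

Public value = 14^42 mod 1451.
14^1 ≡ 14 (mod 1451)
14^2 = (14^1)^2 ≡ 14^2 = 196 ≡ 196 (mod 1451)
14^4 = (14^2)^2 ≡ 196^2 = 38416 ≡ 690 (mod 1451)
14^8 = (14^4)^2 ≡ 690^2 = 476100 ≡ 172 (mod 1451)
14^16 = (14^8)^2 ≡ 172^2 = 29584 ≡ 564 (mod 1451)
14^32 = (14^16)^2 ≡ 564^2 = 318096 ≡ 327 (mod 1451)
14^42 = 14^32 · 14^8 · 14^2 ≡ 327 · 172 · 196 ≡ 577 (mod 1451).

577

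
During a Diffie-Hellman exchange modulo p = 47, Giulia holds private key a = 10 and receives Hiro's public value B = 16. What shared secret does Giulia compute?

Shared key K = 16^10 mod 47.
16^1 ≡ 16 (mod 47)
16^2 = (16^1)^2 ≡ 16^2 = 256 ≡ 21 (mod 47)
16^4 = (16^2)^2 ≡ 21^2 = 441 ≡ 18 (mod 47)
16^8 = (16^4)^2 ≡ 18^2 = 324 ≡ 42 (mod 47)
16^10 = 16^8 · 16^2 ≡ 42 · 21 ≡ 36 (mod 47).

36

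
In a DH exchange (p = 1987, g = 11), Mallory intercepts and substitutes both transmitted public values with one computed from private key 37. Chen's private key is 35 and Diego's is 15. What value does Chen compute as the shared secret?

429

Chen receives Mallory's public value M = 11^37 mod 1987 instead of the honest one.
11^1 ≡ 11 (mod 1987)
11^2 = (11^1)^2 ≡ 11^2 = 121 ≡ 121 (mod 1987)
11^4 = (11^2)^2 ≡ 121^2 = 14641 ≡ 732 (mod 1987)
11^8 = (11^4)^2 ≡ 732^2 = 535824 ≡ 1321 (mod 1987)
11^16 = (11^8)^2 ≡ 1321^2 = 1745041 ≡ 455 (mod 1987)
11^32 = (11^16)^2 ≡ 455^2 = 207025 ≡ 377 (mod 1987)
11^37 = 11^32 · 11^4 · 11^1 ≡ 377 · 732 · 11 ≡ 1455 (mod 1987).
So M = 1455. Chen computes K = M^35 mod 1987.
1455^1 ≡ 1455 (mod 1987)
1455^2 = (1455^1)^2 ≡ 1455^2 = 2117025 ≡ 870 (mod 1987)
1455^4 = (1455^2)^2 ≡ 870^2 = 756900 ≡ 1840 (mod 1987)
1455^8 = (1455^4)^2 ≡ 1840^2 = 3385600 ≡ 1739 (mod 1987)
1455^16 = (1455^8)^2 ≡ 1739^2 = 3024121 ≡ 1894 (mod 1987)
1455^32 = (1455^16)^2 ≡ 1894^2 = 3587236 ≡ 701 (mod 1987)
1455^35 = 1455^32 · 1455^2 · 1455^1 ≡ 701 · 870 · 1455 ≡ 429 (mod 1987).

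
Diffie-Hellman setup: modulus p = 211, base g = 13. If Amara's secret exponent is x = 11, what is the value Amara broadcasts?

121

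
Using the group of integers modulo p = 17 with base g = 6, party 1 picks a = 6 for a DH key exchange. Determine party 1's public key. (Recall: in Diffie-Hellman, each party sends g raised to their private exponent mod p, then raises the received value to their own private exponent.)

Public value = 6^6 (mod 17).
6^1 ≡ 6 (mod 17)
6^2 = (6^1)^2 ≡ 6^2 = 36 ≡ 2 (mod 17)
6^4 = (6^2)^2 ≡ 2^2 = 4 ≡ 4 (mod 17)
6^6 = 6^4 · 6^2 ≡ 4 · 2 ≡ 8 (mod 17).

8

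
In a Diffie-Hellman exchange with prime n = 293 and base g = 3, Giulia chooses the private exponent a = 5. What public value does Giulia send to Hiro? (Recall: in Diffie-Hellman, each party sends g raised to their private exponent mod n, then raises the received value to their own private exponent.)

243

Public value = 3^5 mod 293.
3^1 ≡ 3 (mod 293)
3^2 = (3^1)^2 ≡ 3^2 = 9 ≡ 9 (mod 293)
3^4 = (3^2)^2 ≡ 9^2 = 81 ≡ 81 (mod 293)
3^5 = 3^4 · 3^1 ≡ 81 · 3 ≡ 243 (mod 293).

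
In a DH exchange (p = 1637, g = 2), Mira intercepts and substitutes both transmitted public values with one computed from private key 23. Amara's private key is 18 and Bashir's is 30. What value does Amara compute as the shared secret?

Amara receives Mira's public value M = 2^23 mod 1637 instead of the honest one.
2^1 ≡ 2 (mod 1637)
2^2 = (2^1)^2 ≡ 2^2 = 4 ≡ 4 (mod 1637)
2^4 = (2^2)^2 ≡ 4^2 = 16 ≡ 16 (mod 1637)
2^8 = (2^4)^2 ≡ 16^2 = 256 ≡ 256 (mod 1637)
2^16 = (2^8)^2 ≡ 256^2 = 65536 ≡ 56 (mod 1637)
2^23 = 2^16 · 2^4 · 2^2 · 2^1 ≡ 56 · 16 · 4 · 2 ≡ 620 (mod 1637).
So M = 620. Amara computes K = M^18 mod 1637.
620^1 ≡ 620 (mod 1637)
620^2 = (620^1)^2 ≡ 620^2 = 384400 ≡ 1342 (mod 1637)
620^4 = (620^2)^2 ≡ 1342^2 = 1800964 ≡ 264 (mod 1637)
620^8 = (620^4)^2 ≡ 264^2 = 69696 ≡ 942 (mod 1637)
620^16 = (620^8)^2 ≡ 942^2 = 887364 ≡ 110 (mod 1637)
620^18 = 620^16 · 620^2 ≡ 110 · 1342 ≡ 290 (mod 1637).

290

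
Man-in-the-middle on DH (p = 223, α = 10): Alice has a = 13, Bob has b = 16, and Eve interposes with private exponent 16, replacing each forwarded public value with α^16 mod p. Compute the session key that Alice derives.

94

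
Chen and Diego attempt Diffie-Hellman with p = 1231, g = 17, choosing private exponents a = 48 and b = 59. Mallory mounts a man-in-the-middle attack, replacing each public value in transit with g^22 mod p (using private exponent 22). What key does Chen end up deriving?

Chen receives Mallory's public value M = 17^22 mod 1231 instead of the honest one.
17^1 ≡ 17 (mod 1231)
17^2 = (17^1)^2 ≡ 17^2 = 289 ≡ 289 (mod 1231)
17^4 = (17^2)^2 ≡ 289^2 = 83521 ≡ 1044 (mod 1231)
17^8 = (17^4)^2 ≡ 1044^2 = 1089936 ≡ 501 (mod 1231)
17^16 = (17^8)^2 ≡ 501^2 = 251001 ≡ 1108 (mod 1231)
17^22 = 17^16 · 17^4 · 17^2 ≡ 1108 · 1044 · 289 ≡ 1120 (mod 1231).
So M = 1120. Chen computes K = M^48 mod 1231.
1120^1 ≡ 1120 (mod 1231)
1120^2 = (1120^1)^2 ≡ 1120^2 = 1254400 ≡ 11 (mod 1231)
1120^4 = (1120^2)^2 ≡ 11^2 = 121 ≡ 121 (mod 1231)
1120^8 = (1120^4)^2 ≡ 121^2 = 14641 ≡ 1100 (mod 1231)
1120^16 = (1120^8)^2 ≡ 1100^2 = 1210000 ≡ 1158 (mod 1231)
1120^32 = (1120^16)^2 ≡ 1158^2 = 1340964 ≡ 405 (mod 1231)
1120^48 = 1120^32 · 1120^16 ≡ 405 · 1158 ≡ 1210 (mod 1231).

1210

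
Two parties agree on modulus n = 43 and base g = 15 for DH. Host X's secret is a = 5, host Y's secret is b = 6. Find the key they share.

Host X sends A = g^a mod n = 15^5 mod 43.
15^1 ≡ 15 (mod 43)
15^2 = (15^1)^2 ≡ 15^2 = 225 ≡ 10 (mod 43)
15^4 = (15^2)^2 ≡ 10^2 = 100 ≡ 14 (mod 43)
15^5 = 15^4 · 15^1 ≡ 14 · 15 ≡ 38 (mod 43).
So A = 38. Host Y then computes K = A^b mod n = 38^6 mod 43.
38^1 ≡ 38 (mod 43)
38^2 = (38^1)^2 ≡ 38^2 = 1444 ≡ 25 (mod 43)
38^4 = (38^2)^2 ≡ 25^2 = 625 ≡ 23 (mod 43)
38^6 = 38^4 · 38^2 ≡ 23 · 25 ≡ 16 (mod 43).

16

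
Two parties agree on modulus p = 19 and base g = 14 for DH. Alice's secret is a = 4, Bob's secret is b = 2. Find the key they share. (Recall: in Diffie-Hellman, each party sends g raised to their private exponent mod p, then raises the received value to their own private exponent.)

4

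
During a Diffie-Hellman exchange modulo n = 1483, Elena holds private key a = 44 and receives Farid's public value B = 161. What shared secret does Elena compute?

Shared key K = 161^44 mod 1483.
161^1 ≡ 161 (mod 1483)
161^2 = (161^1)^2 ≡ 161^2 = 25921 ≡ 710 (mod 1483)
161^4 = (161^2)^2 ≡ 710^2 = 504100 ≡ 1363 (mod 1483)
161^8 = (161^4)^2 ≡ 1363^2 = 1857769 ≡ 1053 (mod 1483)
161^16 = (161^8)^2 ≡ 1053^2 = 1108809 ≡ 1008 (mod 1483)
161^32 = (161^16)^2 ≡ 1008^2 = 1016064 ≡ 209 (mod 1483)
161^44 = 161^32 · 161^8 · 161^4 ≡ 209 · 1053 · 1363 ≡ 24 (mod 1483).

24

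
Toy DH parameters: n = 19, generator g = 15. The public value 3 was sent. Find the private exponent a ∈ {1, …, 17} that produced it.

Try successive powers of 15 modulo 19:
15^1 ≡ 15
15^2 ≡ 16
15^3 ≡ 12
15^4 ≡ 9
15^5 ≡ 2
15^6 ≡ 11
15^7 ≡ 13
15^8 ≡ 5
15^9 ≡ 18
15^10 ≡ 4
15^11 ≡ 3
Found: a = 11.

11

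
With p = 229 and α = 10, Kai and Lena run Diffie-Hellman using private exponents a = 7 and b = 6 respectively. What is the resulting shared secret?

Lena sends B = α^b mod p = 10^6 mod 229.
10^1 ≡ 10 (mod 229)
10^2 = (10^1)^2 ≡ 10^2 = 100 ≡ 100 (mod 229)
10^4 = (10^2)^2 ≡ 100^2 = 10000 ≡ 153 (mod 229)
10^6 = 10^4 · 10^2 ≡ 153 · 100 ≡ 186 (mod 229).
So B = 186. Kai then computes K = B^a mod p = 186^7 mod 229.
186^1 ≡ 186 (mod 229)
186^2 = (186^1)^2 ≡ 186^2 = 34596 ≡ 17 (mod 229)
186^4 = (186^2)^2 ≡ 17^2 = 289 ≡ 60 (mod 229)
186^7 = 186^4 · 186^2 · 186^1 ≡ 60 · 17 · 186 ≡ 108 (mod 229).

108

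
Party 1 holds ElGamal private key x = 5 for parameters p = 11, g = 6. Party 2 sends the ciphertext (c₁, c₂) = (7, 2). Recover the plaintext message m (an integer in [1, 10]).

Shared mask s = c₁^x mod p = 7^5 mod 11.
7^1 ≡ 7 (mod 11)
7^2 = (7^1)^2 ≡ 7^2 = 49 ≡ 5 (mod 11)
7^4 = (7^2)^2 ≡ 5^2 = 25 ≡ 3 (mod 11)
7^5 = 7^4 · 7^1 ≡ 3 · 7 ≡ 10 (mod 11).
So s = 10; s⁻¹ ≡ 10 (mod 11).
m = c₂ · s⁻¹ mod 11 = 2 · 10 mod 11 = 9.

9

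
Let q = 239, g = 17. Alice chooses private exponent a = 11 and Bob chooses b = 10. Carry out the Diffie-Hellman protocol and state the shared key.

121

Bob sends B = g^b mod q = 17^10 mod 239.
17^1 ≡ 17 (mod 239)
17^2 = (17^1)^2 ≡ 17^2 = 289 ≡ 50 (mod 239)
17^4 = (17^2)^2 ≡ 50^2 = 2500 ≡ 110 (mod 239)
17^8 = (17^4)^2 ≡ 110^2 = 12100 ≡ 150 (mod 239)
17^10 = 17^8 · 17^2 ≡ 150 · 50 ≡ 91 (mod 239).
So B = 91. Alice then computes K = B^a mod q = 91^11 mod 239.
91^1 ≡ 91 (mod 239)
91^2 = (91^1)^2 ≡ 91^2 = 8281 ≡ 155 (mod 239)
91^4 = (91^2)^2 ≡ 155^2 = 24025 ≡ 125 (mod 239)
91^8 = (91^4)^2 ≡ 125^2 = 15625 ≡ 90 (mod 239)
91^11 = 91^8 · 91^2 · 91^1 ≡ 90 · 155 · 91 ≡ 121 (mod 239).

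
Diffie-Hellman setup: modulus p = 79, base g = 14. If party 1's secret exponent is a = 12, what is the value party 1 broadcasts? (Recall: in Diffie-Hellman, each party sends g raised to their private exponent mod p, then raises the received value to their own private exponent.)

62

Public value = 14^12 mod 79.
14^1 ≡ 14 (mod 79)
14^2 = (14^1)^2 ≡ 14^2 = 196 ≡ 38 (mod 79)
14^4 = (14^2)^2 ≡ 38^2 = 1444 ≡ 22 (mod 79)
14^8 = (14^4)^2 ≡ 22^2 = 484 ≡ 10 (mod 79)
14^12 = 14^8 · 14^4 ≡ 10 · 22 ≡ 62 (mod 79).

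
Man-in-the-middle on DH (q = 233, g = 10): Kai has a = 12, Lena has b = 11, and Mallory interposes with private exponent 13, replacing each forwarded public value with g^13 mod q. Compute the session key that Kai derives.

169

Kai receives Mallory's public value M = 10^13 mod 233 instead of the honest one.
10^1 ≡ 10 (mod 233)
10^2 = (10^1)^2 ≡ 10^2 = 100 ≡ 100 (mod 233)
10^4 = (10^2)^2 ≡ 100^2 = 10000 ≡ 214 (mod 233)
10^8 = (10^4)^2 ≡ 214^2 = 45796 ≡ 128 (mod 233)
10^13 = 10^8 · 10^4 · 10^1 ≡ 128 · 214 · 10 ≡ 145 (mod 233).
So M = 145. Kai computes K = M^12 mod 233.
145^1 ≡ 145 (mod 233)
145^2 = (145^1)^2 ≡ 145^2 = 21025 ≡ 55 (mod 233)
145^4 = (145^2)^2 ≡ 55^2 = 3025 ≡ 229 (mod 233)
145^8 = (145^4)^2 ≡ 229^2 = 52441 ≡ 16 (mod 233)
145^12 = 145^8 · 145^4 ≡ 16 · 229 ≡ 169 (mod 233).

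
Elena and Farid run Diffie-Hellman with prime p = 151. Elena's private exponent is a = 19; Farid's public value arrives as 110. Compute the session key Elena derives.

50

Shared key K = 110^19 mod 151.
110^1 ≡ 110 (mod 151)
110^2 = (110^1)^2 ≡ 110^2 = 12100 ≡ 20 (mod 151)
110^4 = (110^2)^2 ≡ 20^2 = 400 ≡ 98 (mod 151)
110^8 = (110^4)^2 ≡ 98^2 = 9604 ≡ 91 (mod 151)
110^16 = (110^8)^2 ≡ 91^2 = 8281 ≡ 127 (mod 151)
110^19 = 110^16 · 110^2 · 110^1 ≡ 127 · 20 · 110 ≡ 50 (mod 151).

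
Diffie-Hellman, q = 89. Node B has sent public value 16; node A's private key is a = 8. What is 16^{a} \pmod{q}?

45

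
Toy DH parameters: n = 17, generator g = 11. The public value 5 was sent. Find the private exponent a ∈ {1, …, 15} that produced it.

Try successive powers of 11 modulo 17:
11^1 ≡ 11
11^2 ≡ 2
11^3 ≡ 5
Found: a = 3.

3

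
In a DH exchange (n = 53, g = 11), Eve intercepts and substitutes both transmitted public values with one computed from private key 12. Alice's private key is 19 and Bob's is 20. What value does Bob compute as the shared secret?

36

Bob receives Eve's public value M = 11^12 mod 53 instead of the honest one.
11^1 ≡ 11 (mod 53)
11^2 = (11^1)^2 ≡ 11^2 = 121 ≡ 15 (mod 53)
11^4 = (11^2)^2 ≡ 15^2 = 225 ≡ 13 (mod 53)
11^8 = (11^4)^2 ≡ 13^2 = 169 ≡ 10 (mod 53)
11^12 = 11^8 · 11^4 ≡ 10 · 13 ≡ 24 (mod 53).
So M = 24. Bob computes K = M^20 mod 53.
24^1 ≡ 24 (mod 53)
24^2 = (24^1)^2 ≡ 24^2 = 576 ≡ 46 (mod 53)
24^4 = (24^2)^2 ≡ 46^2 = 2116 ≡ 49 (mod 53)
24^8 = (24^4)^2 ≡ 49^2 = 2401 ≡ 16 (mod 53)
24^16 = (24^8)^2 ≡ 16^2 = 256 ≡ 44 (mod 53)
24^20 = 24^16 · 24^4 ≡ 44 · 49 ≡ 36 (mod 53).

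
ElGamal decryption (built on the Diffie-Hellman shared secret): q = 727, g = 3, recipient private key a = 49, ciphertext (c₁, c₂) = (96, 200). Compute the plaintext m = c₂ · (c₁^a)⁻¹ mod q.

107

Shared mask s = c₁^a mod q = 96^49 mod 727.
96^1 ≡ 96 (mod 727)
96^2 = (96^1)^2 ≡ 96^2 = 9216 ≡ 492 (mod 727)
96^4 = (96^2)^2 ≡ 492^2 = 242064 ≡ 700 (mod 727)
96^8 = (96^4)^2 ≡ 700^2 = 490000 ≡ 2 (mod 727)
96^16 = (96^8)^2 ≡ 2^2 = 4 ≡ 4 (mod 727)
96^32 = (96^16)^2 ≡ 4^2 = 16 ≡ 16 (mod 727)
96^49 = 96^32 · 96^16 · 96^1 ≡ 16 · 4 · 96 ≡ 328 (mod 727).
So s = 328; s⁻¹ ≡ 215 (mod 727).
m = c₂ · s⁻¹ mod 727 = 200 · 215 mod 727 = 107.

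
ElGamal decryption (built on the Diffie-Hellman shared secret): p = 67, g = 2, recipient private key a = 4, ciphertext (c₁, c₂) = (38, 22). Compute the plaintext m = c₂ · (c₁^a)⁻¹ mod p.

Shared mask s = c₁^a mod p = 38^4 mod 67.
38^1 ≡ 38 (mod 67)
38^2 = (38^1)^2 ≡ 38^2 = 1444 ≡ 37 (mod 67)
38^4 = (38^2)^2 ≡ 37^2 = 1369 ≡ 29 (mod 67)
So s = 29; s⁻¹ ≡ 37 (mod 67).
m = c₂ · s⁻¹ mod 67 = 22 · 37 mod 67 = 10.

10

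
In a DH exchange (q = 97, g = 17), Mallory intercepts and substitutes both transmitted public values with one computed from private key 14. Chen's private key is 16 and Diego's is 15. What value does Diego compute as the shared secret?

70

Diego receives Mallory's public value M = 17^14 mod 97 instead of the honest one.
17^1 ≡ 17 (mod 97)
17^2 = (17^1)^2 ≡ 17^2 = 289 ≡ 95 (mod 97)
17^4 = (17^2)^2 ≡ 95^2 = 9025 ≡ 4 (mod 97)
17^8 = (17^4)^2 ≡ 4^2 = 16 ≡ 16 (mod 97)
17^14 = 17^8 · 17^4 · 17^2 ≡ 16 · 4 · 95 ≡ 66 (mod 97).
So M = 66. Diego computes K = M^15 mod 97.
66^1 ≡ 66 (mod 97)
66^2 = (66^1)^2 ≡ 66^2 = 4356 ≡ 88 (mod 97)
66^4 = (66^2)^2 ≡ 88^2 = 7744 ≡ 81 (mod 97)
66^8 = (66^4)^2 ≡ 81^2 = 6561 ≡ 62 (mod 97)
66^15 = 66^8 · 66^4 · 66^2 · 66^1 ≡ 62 · 81 · 88 · 66 ≡ 70 (mod 97).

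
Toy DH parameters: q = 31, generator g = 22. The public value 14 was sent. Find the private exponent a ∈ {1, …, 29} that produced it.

Try successive powers of 22 modulo 31:
22^1 ≡ 22
22^2 ≡ 19
22^3 ≡ 15
22^4 ≡ 20
22^5 ≡ 6
22^6 ≡ 8
22^7 ≡ 21
22^8 ≡ 28
22^9 ≡ 27
22^10 ≡ 5
22^11 ≡ 17
22^12 ≡ 2
22^13 ≡ 13
22^14 ≡ 7
22^15 ≡ 30
22^16 ≡ 9
22^17 ≡ 12
22^18 ≡ 16
22^19 ≡ 11
22^20 ≡ 25
22^21 ≡ 23
22^22 ≡ 10
22^23 ≡ 3
22^24 ≡ 4
22^25 ≡ 26
22^26 ≡ 14
Found: a = 26.

26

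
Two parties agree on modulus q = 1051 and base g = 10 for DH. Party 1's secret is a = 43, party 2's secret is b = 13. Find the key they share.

517

Party 1 sends A = g^a mod q = 10^43 mod 1051.
10^1 ≡ 10 (mod 1051)
10^2 = (10^1)^2 ≡ 10^2 = 100 ≡ 100 (mod 1051)
10^4 = (10^2)^2 ≡ 100^2 = 10000 ≡ 541 (mod 1051)
10^8 = (10^4)^2 ≡ 541^2 = 292681 ≡ 503 (mod 1051)
10^16 = (10^8)^2 ≡ 503^2 = 253009 ≡ 769 (mod 1051)
10^32 = (10^16)^2 ≡ 769^2 = 591361 ≡ 699 (mod 1051)
10^43 = 10^32 · 10^8 · 10^2 · 10^1 ≡ 699 · 503 · 100 · 10 ≡ 715 (mod 1051).
So A = 715. Party 2 then computes K = A^b mod q = 715^13 mod 1051.
715^1 ≡ 715 (mod 1051)
715^2 = (715^1)^2 ≡ 715^2 = 511225 ≡ 439 (mod 1051)
715^4 = (715^2)^2 ≡ 439^2 = 192721 ≡ 388 (mod 1051)
715^8 = (715^4)^2 ≡ 388^2 = 150544 ≡ 251 (mod 1051)
715^13 = 715^8 · 715^4 · 715^1 ≡ 251 · 388 · 715 ≡ 517 (mod 1051).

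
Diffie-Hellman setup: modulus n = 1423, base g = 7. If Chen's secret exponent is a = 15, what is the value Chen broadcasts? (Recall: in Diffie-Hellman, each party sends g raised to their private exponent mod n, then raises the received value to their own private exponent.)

108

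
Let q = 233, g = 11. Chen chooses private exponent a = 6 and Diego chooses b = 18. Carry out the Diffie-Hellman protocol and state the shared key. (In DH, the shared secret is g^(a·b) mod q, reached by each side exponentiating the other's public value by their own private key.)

157

Chen sends A = g^a mod q = 11^6 mod 233.
11^1 ≡ 11 (mod 233)
11^2 = (11^1)^2 ≡ 11^2 = 121 ≡ 121 (mod 233)
11^4 = (11^2)^2 ≡ 121^2 = 14641 ≡ 195 (mod 233)
11^6 = 11^4 · 11^2 ≡ 195 · 121 ≡ 62 (mod 233).
So A = 62. Diego then computes K = A^b mod q = 62^18 mod 233.
62^1 ≡ 62 (mod 233)
62^2 = (62^1)^2 ≡ 62^2 = 3844 ≡ 116 (mod 233)
62^4 = (62^2)^2 ≡ 116^2 = 13456 ≡ 175 (mod 233)
62^8 = (62^4)^2 ≡ 175^2 = 30625 ≡ 102 (mod 233)
62^16 = (62^8)^2 ≡ 102^2 = 10404 ≡ 152 (mod 233)
62^18 = 62^16 · 62^2 ≡ 152 · 116 ≡ 157 (mod 233).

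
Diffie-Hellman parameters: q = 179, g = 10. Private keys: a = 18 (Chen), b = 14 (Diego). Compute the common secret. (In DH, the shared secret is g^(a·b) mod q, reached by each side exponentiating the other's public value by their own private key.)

Chen sends A = g^a mod q = 10^18 mod 179.
10^1 ≡ 10 (mod 179)
10^2 = (10^1)^2 ≡ 10^2 = 100 ≡ 100 (mod 179)
10^4 = (10^2)^2 ≡ 100^2 = 10000 ≡ 155 (mod 179)
10^8 = (10^4)^2 ≡ 155^2 = 24025 ≡ 39 (mod 179)
10^16 = (10^8)^2 ≡ 39^2 = 1521 ≡ 89 (mod 179)
10^18 = 10^16 · 10^2 ≡ 89 · 100 ≡ 129 (mod 179).
So A = 129. Diego then computes K = A^b mod q = 129^14 mod 179.
129^1 ≡ 129 (mod 179)
129^2 = (129^1)^2 ≡ 129^2 = 16641 ≡ 173 (mod 179)
129^4 = (129^2)^2 ≡ 173^2 = 29929 ≡ 36 (mod 179)
129^8 = (129^4)^2 ≡ 36^2 = 1296 ≡ 43 (mod 179)
129^14 = 129^8 · 129^4 · 129^2 ≡ 43 · 36 · 173 ≡ 20 (mod 179).

20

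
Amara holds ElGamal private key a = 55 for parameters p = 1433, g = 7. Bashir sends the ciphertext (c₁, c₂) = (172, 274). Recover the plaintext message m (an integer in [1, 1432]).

887

Shared mask s = c₁^a mod p = 172^55 mod 1433.
172^1 ≡ 172 (mod 1433)
172^2 = (172^1)^2 ≡ 172^2 = 29584 ≡ 924 (mod 1433)
172^4 = (172^2)^2 ≡ 924^2 = 853776 ≡ 1141 (mod 1433)
172^8 = (172^4)^2 ≡ 1141^2 = 1301881 ≡ 717 (mod 1433)
172^16 = (172^8)^2 ≡ 717^2 = 514089 ≡ 1075 (mod 1433)
172^32 = (172^16)^2 ≡ 1075^2 = 1155625 ≡ 627 (mod 1433)
172^55 = 172^32 · 172^16 · 172^4 · 172^2 · 172^1 ≡ 627 · 1075 · 1141 · 924 · 172 ≡ 1422 (mod 1433).
So s = 1422; s⁻¹ ≡ 521 (mod 1433).
m = c₂ · s⁻¹ mod 1433 = 274 · 521 mod 1433 = 887.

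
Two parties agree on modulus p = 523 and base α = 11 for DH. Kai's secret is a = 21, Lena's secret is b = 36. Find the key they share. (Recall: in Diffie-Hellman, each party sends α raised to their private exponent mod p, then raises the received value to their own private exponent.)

121

Lena sends B = α^b mod p = 11^36 mod 523.
11^1 ≡ 11 (mod 523)
11^2 = (11^1)^2 ≡ 11^2 = 121 ≡ 121 (mod 523)
11^4 = (11^2)^2 ≡ 121^2 = 14641 ≡ 520 (mod 523)
11^8 = (11^4)^2 ≡ 520^2 = 270400 ≡ 9 (mod 523)
11^16 = (11^8)^2 ≡ 9^2 = 81 ≡ 81 (mod 523)
11^32 = (11^16)^2 ≡ 81^2 = 6561 ≡ 285 (mod 523)
11^36 = 11^32 · 11^4 ≡ 285 · 520 ≡ 191 (mod 523).
So B = 191. Kai then computes K = B^a mod p = 191^21 mod 523.
191^1 ≡ 191 (mod 523)
191^2 = (191^1)^2 ≡ 191^2 = 36481 ≡ 394 (mod 523)
191^4 = (191^2)^2 ≡ 394^2 = 155236 ≡ 428 (mod 523)
191^8 = (191^4)^2 ≡ 428^2 = 183184 ≡ 134 (mod 523)
191^16 = (191^8)^2 ≡ 134^2 = 17956 ≡ 174 (mod 523)
191^21 = 191^16 · 191^4 · 191^1 ≡ 174 · 428 · 191 ≡ 121 (mod 523).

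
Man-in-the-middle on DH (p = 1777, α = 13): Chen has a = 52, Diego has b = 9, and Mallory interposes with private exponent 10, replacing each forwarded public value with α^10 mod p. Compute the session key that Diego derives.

Diego receives Mallory's public value M = 13^10 mod 1777 instead of the honest one.
13^1 ≡ 13 (mod 1777)
13^2 = (13^1)^2 ≡ 13^2 = 169 ≡ 169 (mod 1777)
13^4 = (13^2)^2 ≡ 169^2 = 28561 ≡ 129 (mod 1777)
13^8 = (13^4)^2 ≡ 129^2 = 16641 ≡ 648 (mod 1777)
13^10 = 13^8 · 13^2 ≡ 648 · 169 ≡ 1115 (mod 1777).
So M = 1115. Diego computes K = M^9 mod 1777.
1115^1 ≡ 1115 (mod 1777)
1115^2 = (1115^1)^2 ≡ 1115^2 = 1243225 ≡ 1102 (mod 1777)
1115^4 = (1115^2)^2 ≡ 1102^2 = 1214404 ≡ 713 (mod 1777)
1115^8 = (1115^4)^2 ≡ 713^2 = 508369 ≡ 147 (mod 1777)
1115^9 = 1115^8 · 1115^1 ≡ 147 · 1115 ≡ 421 (mod 1777).

421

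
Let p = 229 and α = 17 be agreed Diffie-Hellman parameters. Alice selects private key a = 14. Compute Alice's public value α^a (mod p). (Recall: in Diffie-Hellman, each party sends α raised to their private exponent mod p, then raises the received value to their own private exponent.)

Public value = 17^14 (mod 229).
17^1 ≡ 17 (mod 229)
17^2 = (17^1)^2 ≡ 17^2 = 289 ≡ 60 (mod 229)
17^4 = (17^2)^2 ≡ 60^2 = 3600 ≡ 165 (mod 229)
17^8 = (17^4)^2 ≡ 165^2 = 27225 ≡ 203 (mod 229)
17^14 = 17^8 · 17^4 · 17^2 ≡ 203 · 165 · 60 ≡ 225 (mod 229).

225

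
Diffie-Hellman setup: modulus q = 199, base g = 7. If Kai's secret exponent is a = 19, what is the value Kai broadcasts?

51

Public value = 7^{19} \pmod{199}.
7^1 ≡ 7 (mod 199)
7^2 = (7^1)^2 ≡ 7^2 = 49 ≡ 49 (mod 199)
7^4 = (7^2)^2 ≡ 49^2 = 2401 ≡ 13 (mod 199)
7^8 = (7^4)^2 ≡ 13^2 = 169 ≡ 169 (mod 199)
7^16 = (7^8)^2 ≡ 169^2 = 28561 ≡ 104 (mod 199)
7^19 = 7^16 · 7^2 · 7^1 ≡ 104 · 49 · 7 ≡ 51 (mod 199).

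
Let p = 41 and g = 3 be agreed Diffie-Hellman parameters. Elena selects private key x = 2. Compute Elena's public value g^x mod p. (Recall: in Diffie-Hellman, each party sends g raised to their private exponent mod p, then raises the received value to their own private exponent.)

9

Public value = 3^2 mod 41.
3^1 ≡ 3 (mod 41)
3^2 = (3^1)^2 ≡ 3^2 = 9 ≡ 9 (mod 41)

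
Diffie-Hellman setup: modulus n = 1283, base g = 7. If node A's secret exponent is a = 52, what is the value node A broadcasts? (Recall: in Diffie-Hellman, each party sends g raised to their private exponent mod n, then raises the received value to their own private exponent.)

Public value = 7^52 mod 1283.
7^1 ≡ 7 (mod 1283)
7^2 = (7^1)^2 ≡ 7^2 = 49 ≡ 49 (mod 1283)
7^4 = (7^2)^2 ≡ 49^2 = 2401 ≡ 1118 (mod 1283)
7^8 = (7^4)^2 ≡ 1118^2 = 1249924 ≡ 282 (mod 1283)
7^16 = (7^8)^2 ≡ 282^2 = 79524 ≡ 1261 (mod 1283)
7^32 = (7^16)^2 ≡ 1261^2 = 1590121 ≡ 484 (mod 1283)
7^52 = 7^32 · 7^16 · 7^4 ≡ 484 · 1261 · 1118 ≡ 493 (mod 1283).

493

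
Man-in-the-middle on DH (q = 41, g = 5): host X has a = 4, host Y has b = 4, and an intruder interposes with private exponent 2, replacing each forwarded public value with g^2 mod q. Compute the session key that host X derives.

18

Host X receives an intruder's public value M = 5^2 mod 41 instead of the honest one.
5^1 ≡ 5 (mod 41)
5^2 = (5^1)^2 ≡ 5^2 = 25 ≡ 25 (mod 41)
So M = 25. Host X computes K = M^4 mod 41.
25^1 ≡ 25 (mod 41)
25^2 = (25^1)^2 ≡ 25^2 = 625 ≡ 10 (mod 41)
25^4 = (25^2)^2 ≡ 10^2 = 100 ≡ 18 (mod 41)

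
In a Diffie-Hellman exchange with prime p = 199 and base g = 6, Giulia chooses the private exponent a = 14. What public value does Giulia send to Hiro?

Public value = 6^14 mod 199.
6^1 ≡ 6 (mod 199)
6^2 = (6^1)^2 ≡ 6^2 = 36 ≡ 36 (mod 199)
6^4 = (6^2)^2 ≡ 36^2 = 1296 ≡ 102 (mod 199)
6^8 = (6^4)^2 ≡ 102^2 = 10404 ≡ 56 (mod 199)
6^14 = 6^8 · 6^4 · 6^2 ≡ 56 · 102 · 36 ≡ 65 (mod 199).

65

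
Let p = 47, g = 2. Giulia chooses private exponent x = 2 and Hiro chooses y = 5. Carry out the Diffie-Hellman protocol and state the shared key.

37

Hiro sends B = g^y mod p = 2^5 mod 47.
2^1 ≡ 2 (mod 47)
2^2 = (2^1)^2 ≡ 2^2 = 4 ≡ 4 (mod 47)
2^4 = (2^2)^2 ≡ 4^2 = 16 ≡ 16 (mod 47)
2^5 = 2^4 · 2^1 ≡ 16 · 2 ≡ 32 (mod 47).
So B = 32. Giulia then computes K = B^x mod p = 32^2 mod 47.
32^1 ≡ 32 (mod 47)
32^2 = (32^1)^2 ≡ 32^2 = 1024 ≡ 37 (mod 47)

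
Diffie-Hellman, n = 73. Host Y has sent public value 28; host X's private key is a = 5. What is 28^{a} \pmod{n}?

Shared key K = 28^5 mod 73.
28^1 ≡ 28 (mod 73)
28^2 = (28^1)^2 ≡ 28^2 = 784 ≡ 54 (mod 73)
28^4 = (28^2)^2 ≡ 54^2 = 2916 ≡ 69 (mod 73)
28^5 = 28^4 · 28^1 ≡ 69 · 28 ≡ 34 (mod 73).

34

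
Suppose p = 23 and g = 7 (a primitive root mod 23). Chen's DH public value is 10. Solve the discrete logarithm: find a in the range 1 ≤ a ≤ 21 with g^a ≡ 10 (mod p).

21

Try successive powers of 7 modulo 23:
7^1 ≡ 7
7^2 ≡ 3
7^3 ≡ 21
7^4 ≡ 9
7^5 ≡ 17
7^6 ≡ 4
7^7 ≡ 5
7^8 ≡ 12
7^9 ≡ 15
7^10 ≡ 13
7^11 ≡ 22
7^12 ≡ 16
7^13 ≡ 20
7^14 ≡ 2
7^15 ≡ 14
7^16 ≡ 6
7^17 ≡ 19
7^18 ≡ 18
7^19 ≡ 11
7^20 ≡ 8
7^21 ≡ 10
Found: a = 21.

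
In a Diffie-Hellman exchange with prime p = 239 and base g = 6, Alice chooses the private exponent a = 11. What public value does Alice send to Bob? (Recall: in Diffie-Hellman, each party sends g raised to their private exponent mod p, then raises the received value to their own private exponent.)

75

Public value = 6^11 (mod 239).
6^1 ≡ 6 (mod 239)
6^2 = (6^1)^2 ≡ 6^2 = 36 ≡ 36 (mod 239)
6^4 = (6^2)^2 ≡ 36^2 = 1296 ≡ 101 (mod 239)
6^8 = (6^4)^2 ≡ 101^2 = 10201 ≡ 163 (mod 239)
6^11 = 6^8 · 6^2 · 6^1 ≡ 163 · 36 · 6 ≡ 75 (mod 239).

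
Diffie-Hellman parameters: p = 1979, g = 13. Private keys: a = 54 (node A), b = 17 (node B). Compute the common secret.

Node B sends B = g^b mod p = 13^17 mod 1979.
13^1 ≡ 13 (mod 1979)
13^2 = (13^1)^2 ≡ 13^2 = 169 ≡ 169 (mod 1979)
13^4 = (13^2)^2 ≡ 169^2 = 28561 ≡ 855 (mod 1979)
13^8 = (13^4)^2 ≡ 855^2 = 731025 ≡ 774 (mod 1979)
13^16 = (13^8)^2 ≡ 774^2 = 599076 ≡ 1418 (mod 1979)
13^17 = 13^16 · 13^1 ≡ 1418 · 13 ≡ 623 (mod 1979).
So B = 623. Node A then computes K = B^a mod p = 623^54 mod 1979.
623^1 ≡ 623 (mod 1979)
623^2 = (623^1)^2 ≡ 623^2 = 388129 ≡ 245 (mod 1979)
623^4 = (623^2)^2 ≡ 245^2 = 60025 ≡ 655 (mod 1979)
623^8 = (623^4)^2 ≡ 655^2 = 429025 ≡ 1561 (mod 1979)
623^16 = (623^8)^2 ≡ 1561^2 = 2436721 ≡ 572 (mod 1979)
623^32 = (623^16)^2 ≡ 572^2 = 327184 ≡ 649 (mod 1979)
623^54 = 623^32 · 623^16 · 623^4 · 623^2 ≡ 649 · 572 · 655 · 245 ≡ 1422 (mod 1979).

1422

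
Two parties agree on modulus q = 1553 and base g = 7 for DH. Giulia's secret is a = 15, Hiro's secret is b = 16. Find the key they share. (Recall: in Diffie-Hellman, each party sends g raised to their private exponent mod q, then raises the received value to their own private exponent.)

1295

Giulia sends A = g^a mod q = 7^15 mod 1553.
7^1 ≡ 7 (mod 1553)
7^2 = (7^1)^2 ≡ 7^2 = 49 ≡ 49 (mod 1553)
7^4 = (7^2)^2 ≡ 49^2 = 2401 ≡ 848 (mod 1553)
7^8 = (7^4)^2 ≡ 848^2 = 719104 ≡ 65 (mod 1553)
7^15 = 7^8 · 7^4 · 7^2 · 7^1 ≡ 65 · 848 · 49 · 7 ≡ 1491 (mod 1553).
So A = 1491. Hiro then computes K = A^b mod q = 1491^16 mod 1553.
1491^1 ≡ 1491 (mod 1553)
1491^2 = (1491^1)^2 ≡ 1491^2 = 2223081 ≡ 738 (mod 1553)
1491^4 = (1491^2)^2 ≡ 738^2 = 544644 ≡ 1094 (mod 1553)
1491^8 = (1491^4)^2 ≡ 1094^2 = 1196836 ≡ 1026 (mod 1553)
1491^16 = (1491^8)^2 ≡ 1026^2 = 1052676 ≡ 1295 (mod 1553)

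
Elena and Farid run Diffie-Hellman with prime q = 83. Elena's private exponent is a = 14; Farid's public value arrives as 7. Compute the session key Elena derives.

Shared key K = 7^14 mod 83.
7^1 ≡ 7 (mod 83)
7^2 = (7^1)^2 ≡ 7^2 = 49 ≡ 49 (mod 83)
7^4 = (7^2)^2 ≡ 49^2 = 2401 ≡ 77 (mod 83)
7^8 = (7^4)^2 ≡ 77^2 = 5929 ≡ 36 (mod 83)
7^14 = 7^8 · 7^4 · 7^2 ≡ 36 · 77 · 49 ≡ 40 (mod 83).

40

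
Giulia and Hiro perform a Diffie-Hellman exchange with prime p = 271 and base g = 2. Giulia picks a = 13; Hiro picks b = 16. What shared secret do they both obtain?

180

Hiro sends B = g^b mod p = 2^16 mod 271.
2^1 ≡ 2 (mod 271)
2^2 = (2^1)^2 ≡ 2^2 = 4 ≡ 4 (mod 271)
2^4 = (2^2)^2 ≡ 4^2 = 16 ≡ 16 (mod 271)
2^8 = (2^4)^2 ≡ 16^2 = 256 ≡ 256 (mod 271)
2^16 = (2^8)^2 ≡ 256^2 = 65536 ≡ 225 (mod 271)
So B = 225. Giulia then computes K = B^a mod p = 225^13 mod 271.
225^1 ≡ 225 (mod 271)
225^2 = (225^1)^2 ≡ 225^2 = 50625 ≡ 219 (mod 271)
225^4 = (225^2)^2 ≡ 219^2 = 47961 ≡ 265 (mod 271)
225^8 = (225^4)^2 ≡ 265^2 = 70225 ≡ 36 (mod 271)
225^13 = 225^8 · 225^4 · 225^1 ≡ 36 · 265 · 225 ≡ 180 (mod 271).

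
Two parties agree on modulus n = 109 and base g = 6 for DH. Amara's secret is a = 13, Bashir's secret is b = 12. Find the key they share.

27

Amara sends A = g^a mod n = 6^13 mod 109.
6^1 ≡ 6 (mod 109)
6^2 = (6^1)^2 ≡ 6^2 = 36 ≡ 36 (mod 109)
6^4 = (6^2)^2 ≡ 36^2 = 1296 ≡ 97 (mod 109)
6^8 = (6^4)^2 ≡ 97^2 = 9409 ≡ 35 (mod 109)
6^13 = 6^8 · 6^4 · 6^1 ≡ 35 · 97 · 6 ≡ 96 (mod 109).
So A = 96. Bashir then computes K = A^b mod n = 96^12 mod 109.
96^1 ≡ 96 (mod 109)
96^2 = (96^1)^2 ≡ 96^2 = 9216 ≡ 60 (mod 109)
96^4 = (96^2)^2 ≡ 60^2 = 3600 ≡ 3 (mod 109)
96^8 = (96^4)^2 ≡ 3^2 = 9 ≡ 9 (mod 109)
96^12 = 96^8 · 96^4 ≡ 9 · 3 ≡ 27 (mod 109).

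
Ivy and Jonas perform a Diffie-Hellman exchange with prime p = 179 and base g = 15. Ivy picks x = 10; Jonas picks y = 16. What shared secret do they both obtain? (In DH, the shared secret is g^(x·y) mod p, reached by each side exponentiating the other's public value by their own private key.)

Jonas sends B = g^y mod p = 15^16 mod 179.
15^1 ≡ 15 (mod 179)
15^2 = (15^1)^2 ≡ 15^2 = 225 ≡ 46 (mod 179)
15^4 = (15^2)^2 ≡ 46^2 = 2116 ≡ 147 (mod 179)
15^8 = (15^4)^2 ≡ 147^2 = 21609 ≡ 129 (mod 179)
15^16 = (15^8)^2 ≡ 129^2 = 16641 ≡ 173 (mod 179)
So B = 173. Ivy then computes K = B^x mod p = 173^10 mod 179.
173^1 ≡ 173 (mod 179)
173^2 = (173^1)^2 ≡ 173^2 = 29929 ≡ 36 (mod 179)
173^4 = (173^2)^2 ≡ 36^2 = 1296 ≡ 43 (mod 179)
173^8 = (173^4)^2 ≡ 43^2 = 1849 ≡ 59 (mod 179)
173^10 = 173^8 · 173^2 ≡ 59 · 36 ≡ 155 (mod 179).

155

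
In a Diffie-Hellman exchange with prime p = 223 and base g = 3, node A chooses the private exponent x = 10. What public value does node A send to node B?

177

Public value = 3^10 (mod 223).
3^1 ≡ 3 (mod 223)
3^2 = (3^1)^2 ≡ 3^2 = 9 ≡ 9 (mod 223)
3^4 = (3^2)^2 ≡ 9^2 = 81 ≡ 81 (mod 223)
3^8 = (3^4)^2 ≡ 81^2 = 6561 ≡ 94 (mod 223)
3^10 = 3^8 · 3^2 ≡ 94 · 9 ≡ 177 (mod 223).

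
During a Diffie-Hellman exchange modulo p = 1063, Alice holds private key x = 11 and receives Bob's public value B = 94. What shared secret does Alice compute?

Shared key K = 94^11 mod 1063.
94^1 ≡ 94 (mod 1063)
94^2 = (94^1)^2 ≡ 94^2 = 8836 ≡ 332 (mod 1063)
94^4 = (94^2)^2 ≡ 332^2 = 110224 ≡ 735 (mod 1063)
94^8 = (94^4)^2 ≡ 735^2 = 540225 ≡ 221 (mod 1063)
94^11 = 94^8 · 94^2 · 94^1 ≡ 221 · 332 · 94 ≡ 224 (mod 1063).

224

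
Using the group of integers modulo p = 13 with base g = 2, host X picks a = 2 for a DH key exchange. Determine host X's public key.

Public value = 2^2 mod 13.
2^1 ≡ 2 (mod 13)
2^2 = (2^1)^2 ≡ 2^2 = 4 ≡ 4 (mod 13)

4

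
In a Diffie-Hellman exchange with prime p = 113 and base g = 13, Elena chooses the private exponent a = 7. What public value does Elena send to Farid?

69

Public value = 13^7 (mod 113).
13^1 ≡ 13 (mod 113)
13^2 = (13^1)^2 ≡ 13^2 = 169 ≡ 56 (mod 113)
13^4 = (13^2)^2 ≡ 56^2 = 3136 ≡ 85 (mod 113)
13^7 = 13^4 · 13^2 · 13^1 ≡ 85 · 56 · 13 ≡ 69 (mod 113).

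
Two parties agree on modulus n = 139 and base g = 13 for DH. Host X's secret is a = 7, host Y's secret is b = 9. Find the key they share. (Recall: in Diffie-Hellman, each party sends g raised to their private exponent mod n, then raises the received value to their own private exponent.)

Host Y sends B = g^b mod n = 13^9 mod 139.
13^1 ≡ 13 (mod 139)
13^2 = (13^1)^2 ≡ 13^2 = 169 ≡ 30 (mod 139)
13^4 = (13^2)^2 ≡ 30^2 = 900 ≡ 66 (mod 139)
13^8 = (13^4)^2 ≡ 66^2 = 4356 ≡ 47 (mod 139)
13^9 = 13^8 · 13^1 ≡ 47 · 13 ≡ 55 (mod 139).
So B = 55. Host X then computes K = B^a mod n = 55^7 mod 139.
55^1 ≡ 55 (mod 139)
55^2 = (55^1)^2 ≡ 55^2 = 3025 ≡ 106 (mod 139)
55^4 = (55^2)^2 ≡ 106^2 = 11236 ≡ 116 (mod 139)
55^7 = 55^4 · 55^2 · 55^1 ≡ 116 · 106 · 55 ≡ 45 (mod 139).

45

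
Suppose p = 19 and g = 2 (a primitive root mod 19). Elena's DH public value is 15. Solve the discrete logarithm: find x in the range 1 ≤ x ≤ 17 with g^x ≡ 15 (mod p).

11

Try successive powers of 2 modulo 19:
2^1 ≡ 2
2^2 ≡ 4
2^3 ≡ 8
2^4 ≡ 16
2^5 ≡ 13
2^6 ≡ 7
2^7 ≡ 14
2^8 ≡ 9
2^9 ≡ 18
2^10 ≡ 17
2^11 ≡ 15
Found: x = 11.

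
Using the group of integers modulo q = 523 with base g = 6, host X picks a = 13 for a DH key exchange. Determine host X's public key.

158

Public value = 6^13 mod 523.
6^1 ≡ 6 (mod 523)
6^2 = (6^1)^2 ≡ 6^2 = 36 ≡ 36 (mod 523)
6^4 = (6^2)^2 ≡ 36^2 = 1296 ≡ 250 (mod 523)
6^8 = (6^4)^2 ≡ 250^2 = 62500 ≡ 263 (mod 523)
6^13 = 6^8 · 6^4 · 6^1 ≡ 263 · 250 · 6 ≡ 158 (mod 523).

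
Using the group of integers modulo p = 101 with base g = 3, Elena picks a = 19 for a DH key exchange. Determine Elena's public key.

28

Public value = 3^19 mod 101.
3^1 ≡ 3 (mod 101)
3^2 = (3^1)^2 ≡ 3^2 = 9 ≡ 9 (mod 101)
3^4 = (3^2)^2 ≡ 9^2 = 81 ≡ 81 (mod 101)
3^8 = (3^4)^2 ≡ 81^2 = 6561 ≡ 97 (mod 101)
3^16 = (3^8)^2 ≡ 97^2 = 9409 ≡ 16 (mod 101)
3^19 = 3^16 · 3^2 · 3^1 ≡ 16 · 9 · 3 ≡ 28 (mod 101).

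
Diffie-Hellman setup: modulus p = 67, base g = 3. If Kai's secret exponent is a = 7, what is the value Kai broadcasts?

43

Public value = 3^7 (mod 67).
3^1 ≡ 3 (mod 67)
3^2 = (3^1)^2 ≡ 3^2 = 9 ≡ 9 (mod 67)
3^4 = (3^2)^2 ≡ 9^2 = 81 ≡ 14 (mod 67)
3^7 = 3^4 · 3^2 · 3^1 ≡ 14 · 9 · 3 ≡ 43 (mod 67).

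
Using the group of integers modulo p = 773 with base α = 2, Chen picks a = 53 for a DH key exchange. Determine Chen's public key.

653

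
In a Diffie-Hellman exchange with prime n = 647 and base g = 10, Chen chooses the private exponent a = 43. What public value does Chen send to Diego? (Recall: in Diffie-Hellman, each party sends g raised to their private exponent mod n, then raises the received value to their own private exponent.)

340

Public value = 10^43 mod 647.
10^1 ≡ 10 (mod 647)
10^2 = (10^1)^2 ≡ 10^2 = 100 ≡ 100 (mod 647)
10^4 = (10^2)^2 ≡ 100^2 = 10000 ≡ 295 (mod 647)
10^8 = (10^4)^2 ≡ 295^2 = 87025 ≡ 327 (mod 647)
10^16 = (10^8)^2 ≡ 327^2 = 106929 ≡ 174 (mod 647)
10^32 = (10^16)^2 ≡ 174^2 = 30276 ≡ 514 (mod 647)
10^43 = 10^32 · 10^8 · 10^2 · 10^1 ≡ 514 · 327 · 100 · 10 ≡ 340 (mod 647).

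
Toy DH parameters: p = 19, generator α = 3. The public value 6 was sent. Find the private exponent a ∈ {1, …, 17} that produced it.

8

Try successive powers of 3 modulo 19:
3^1 ≡ 3
3^2 ≡ 9
3^3 ≡ 8
3^4 ≡ 5
3^5 ≡ 15
3^6 ≡ 7
3^7 ≡ 2
3^8 ≡ 6
Found: a = 8.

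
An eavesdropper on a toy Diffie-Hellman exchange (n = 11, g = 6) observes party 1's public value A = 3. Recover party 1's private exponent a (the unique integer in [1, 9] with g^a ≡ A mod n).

Try successive powers of 6 modulo 11:
6^1 ≡ 6
6^2 ≡ 3
Found: a = 2.

2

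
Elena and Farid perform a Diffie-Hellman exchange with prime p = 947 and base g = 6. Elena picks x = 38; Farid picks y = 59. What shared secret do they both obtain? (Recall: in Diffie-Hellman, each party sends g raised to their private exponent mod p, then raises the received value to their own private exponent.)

Elena sends A = g^x mod p = 6^38 mod 947.
6^1 ≡ 6 (mod 947)
6^2 = (6^1)^2 ≡ 6^2 = 36 ≡ 36 (mod 947)
6^4 = (6^2)^2 ≡ 36^2 = 1296 ≡ 349 (mod 947)
6^8 = (6^4)^2 ≡ 349^2 = 121801 ≡ 585 (mod 947)
6^16 = (6^8)^2 ≡ 585^2 = 342225 ≡ 358 (mod 947)
6^32 = (6^16)^2 ≡ 358^2 = 128164 ≡ 319 (mod 947)
6^38 = 6^32 · 6^4 · 6^2 ≡ 319 · 349 · 36 ≡ 212 (mod 947).
So A = 212. Farid then computes K = A^y mod p = 212^59 mod 947.
212^1 ≡ 212 (mod 947)
212^2 = (212^1)^2 ≡ 212^2 = 44944 ≡ 435 (mod 947)
212^4 = (212^2)^2 ≡ 435^2 = 189225 ≡ 772 (mod 947)
212^8 = (212^4)^2 ≡ 772^2 = 595984 ≡ 321 (mod 947)
212^16 = (212^8)^2 ≡ 321^2 = 103041 ≡ 765 (mod 947)
212^32 = (212^16)^2 ≡ 765^2 = 585225 ≡ 926 (mod 947)
212^59 = 212^32 · 212^16 · 212^8 · 212^2 · 212^1 ≡ 926 · 765 · 321 · 435 · 212 ≡ 434 (mod 947).

434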